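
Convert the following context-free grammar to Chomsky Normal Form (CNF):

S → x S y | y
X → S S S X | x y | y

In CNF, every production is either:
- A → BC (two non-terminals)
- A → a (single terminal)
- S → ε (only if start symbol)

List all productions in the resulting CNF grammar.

TX → x; TY → y; S → y; X → y; S → TX X0; X0 → S TY; X → S X1; X1 → S X2; X2 → S X; X → TX TY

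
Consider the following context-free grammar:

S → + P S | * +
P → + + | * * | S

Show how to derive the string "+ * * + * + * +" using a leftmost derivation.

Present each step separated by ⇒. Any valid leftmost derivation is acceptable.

S ⇒ + P S ⇒ + * * S ⇒ + * * + P S ⇒ + * * + S S ⇒ + * * + * + S ⇒ + * * + * + * +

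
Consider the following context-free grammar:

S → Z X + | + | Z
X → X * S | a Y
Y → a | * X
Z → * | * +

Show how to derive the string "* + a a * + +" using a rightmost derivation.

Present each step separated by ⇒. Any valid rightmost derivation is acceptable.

S ⇒ Z X + ⇒ Z X * S + ⇒ Z X * + + ⇒ Z a Y * + + ⇒ Z a a * + + ⇒ * + a a * + +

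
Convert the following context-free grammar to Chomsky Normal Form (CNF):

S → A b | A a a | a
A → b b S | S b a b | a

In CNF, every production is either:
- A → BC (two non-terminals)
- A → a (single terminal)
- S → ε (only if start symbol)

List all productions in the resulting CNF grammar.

TB → b; TA → a; S → a; A → a; S → A TB; S → A X0; X0 → TA TA; A → TB X1; X1 → TB S; A → S X2; X2 → TB X3; X3 → TA TB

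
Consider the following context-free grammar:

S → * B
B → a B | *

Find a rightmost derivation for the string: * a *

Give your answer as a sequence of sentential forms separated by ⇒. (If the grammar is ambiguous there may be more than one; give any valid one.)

S ⇒ * B ⇒ * a B ⇒ * a *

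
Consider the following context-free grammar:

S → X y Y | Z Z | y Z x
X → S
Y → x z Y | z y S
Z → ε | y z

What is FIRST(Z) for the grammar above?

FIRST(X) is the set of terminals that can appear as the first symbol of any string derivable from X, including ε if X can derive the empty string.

We compute FIRST(Z) using the standard algorithm.
FIRST(S) = {y, ε}
FIRST(X) = {y, ε}
FIRST(Y) = {x, z}
FIRST(Z) = {y, ε}
Therefore, FIRST(Z) = {y, ε}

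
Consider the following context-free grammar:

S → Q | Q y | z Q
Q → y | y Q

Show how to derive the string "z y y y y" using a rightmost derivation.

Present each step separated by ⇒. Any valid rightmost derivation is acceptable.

S ⇒ z Q ⇒ z y Q ⇒ z y y Q ⇒ z y y y Q ⇒ z y y y y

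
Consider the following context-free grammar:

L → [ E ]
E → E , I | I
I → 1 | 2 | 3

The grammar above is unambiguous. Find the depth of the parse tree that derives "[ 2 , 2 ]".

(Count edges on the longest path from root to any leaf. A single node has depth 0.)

4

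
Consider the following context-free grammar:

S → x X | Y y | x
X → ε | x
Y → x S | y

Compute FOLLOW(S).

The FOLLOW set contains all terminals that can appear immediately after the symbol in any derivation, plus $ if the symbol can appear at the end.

We compute FOLLOW(S) using the standard algorithm.
FOLLOW(S) starts with {$}.
FIRST(S) = {x, y}
FIRST(X) = {x, ε}
FIRST(Y) = {x, y}
FOLLOW(S) = {$, y}
FOLLOW(X) = {$, y}
FOLLOW(Y) = {y}
Therefore, FOLLOW(S) = {$, y}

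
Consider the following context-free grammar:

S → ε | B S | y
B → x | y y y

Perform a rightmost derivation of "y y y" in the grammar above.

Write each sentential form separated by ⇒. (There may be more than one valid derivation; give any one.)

S ⇒ B S ⇒ B ⇒ y y y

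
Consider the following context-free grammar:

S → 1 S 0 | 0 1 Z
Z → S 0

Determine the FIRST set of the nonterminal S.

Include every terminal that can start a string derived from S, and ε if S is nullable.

We compute FIRST(S) using the standard algorithm.
FIRST(S) = {0, 1}
FIRST(Z) = {0, 1}
Therefore, FIRST(S) = {0, 1}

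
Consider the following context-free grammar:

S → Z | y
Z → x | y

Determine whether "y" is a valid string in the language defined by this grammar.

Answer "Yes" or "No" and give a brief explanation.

Yes - a valid derivation exists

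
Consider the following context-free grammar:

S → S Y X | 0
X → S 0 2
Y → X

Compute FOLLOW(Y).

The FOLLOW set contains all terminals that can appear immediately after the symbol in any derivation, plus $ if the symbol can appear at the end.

We compute FOLLOW(Y) using the standard algorithm.
FOLLOW(S) starts with {$}.
FIRST(S) = {0}
FIRST(X) = {0}
FIRST(Y) = {0}
FOLLOW(S) = {$, 0}
FOLLOW(X) = {$, 0}
FOLLOW(Y) = {0}
Therefore, FOLLOW(Y) = {0}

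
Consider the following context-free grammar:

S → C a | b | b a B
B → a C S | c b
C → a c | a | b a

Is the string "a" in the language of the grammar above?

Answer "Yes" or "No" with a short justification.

No - no valid derivation exists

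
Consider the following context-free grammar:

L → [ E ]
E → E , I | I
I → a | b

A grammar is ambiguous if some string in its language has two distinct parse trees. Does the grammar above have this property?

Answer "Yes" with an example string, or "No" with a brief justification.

No - the grammar is unambiguous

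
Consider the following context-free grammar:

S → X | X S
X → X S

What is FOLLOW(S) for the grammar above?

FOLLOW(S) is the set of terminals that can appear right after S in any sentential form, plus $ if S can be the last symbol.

We compute FOLLOW(S) using the standard algorithm.
FOLLOW(S) starts with {$}.
FIRST(S) = {}
FIRST(X) = {}
FOLLOW(S) = {$}
FOLLOW(X) = {$}
Therefore, FOLLOW(S) = {$}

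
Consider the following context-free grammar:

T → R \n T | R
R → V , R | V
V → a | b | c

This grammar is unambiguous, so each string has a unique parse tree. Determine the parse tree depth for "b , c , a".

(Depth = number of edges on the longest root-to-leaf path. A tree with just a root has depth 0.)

5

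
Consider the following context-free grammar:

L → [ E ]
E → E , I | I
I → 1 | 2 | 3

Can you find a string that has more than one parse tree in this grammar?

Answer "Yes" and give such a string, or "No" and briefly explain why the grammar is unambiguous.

No - the grammar is unambiguous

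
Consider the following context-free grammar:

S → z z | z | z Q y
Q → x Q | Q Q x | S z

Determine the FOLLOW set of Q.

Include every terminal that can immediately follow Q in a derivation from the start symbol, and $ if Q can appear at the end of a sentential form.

We compute FOLLOW(Q) using the standard algorithm.
FOLLOW(S) starts with {$}.
FIRST(Q) = {x, z}
FIRST(S) = {z}
FOLLOW(Q) = {x, y, z}
FOLLOW(S) = {$, z}
Therefore, FOLLOW(Q) = {x, y, z}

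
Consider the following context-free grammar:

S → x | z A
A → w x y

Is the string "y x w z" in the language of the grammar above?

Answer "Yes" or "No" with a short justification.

No - no valid derivation exists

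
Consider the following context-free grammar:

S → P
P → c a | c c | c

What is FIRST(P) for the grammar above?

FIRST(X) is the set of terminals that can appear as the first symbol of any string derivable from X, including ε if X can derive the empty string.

We compute FIRST(P) using the standard algorithm.
FIRST(P) = {c}
FIRST(S) = {c}
Therefore, FIRST(P) = {c}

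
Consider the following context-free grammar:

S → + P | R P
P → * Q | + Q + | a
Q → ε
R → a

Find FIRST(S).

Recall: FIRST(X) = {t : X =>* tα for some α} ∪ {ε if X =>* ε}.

We compute FIRST(S) using the standard algorithm.
FIRST(P) = {*, +, a}
FIRST(Q) = {ε}
FIRST(R) = {a}
FIRST(S) = {+, a}
Therefore, FIRST(S) = {+, a}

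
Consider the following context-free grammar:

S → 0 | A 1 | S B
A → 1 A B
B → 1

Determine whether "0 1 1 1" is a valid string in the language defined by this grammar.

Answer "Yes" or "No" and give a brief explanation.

Yes - a valid derivation exists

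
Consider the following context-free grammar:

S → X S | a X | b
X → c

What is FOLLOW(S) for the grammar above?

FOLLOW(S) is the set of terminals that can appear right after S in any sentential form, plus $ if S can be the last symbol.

We compute FOLLOW(S) using the standard algorithm.
FOLLOW(S) starts with {$}.
FIRST(S) = {a, b, c}
FIRST(X) = {c}
FOLLOW(S) = {$}
FOLLOW(X) = {$, a, b, c}
Therefore, FOLLOW(S) = {$}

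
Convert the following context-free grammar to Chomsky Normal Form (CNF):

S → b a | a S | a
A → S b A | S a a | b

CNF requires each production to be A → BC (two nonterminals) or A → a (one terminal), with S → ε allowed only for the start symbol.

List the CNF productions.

TB → b; TA → a; S → a; A → b; S → TB TA; S → TA S; A → S X0; X0 → TB A; A → S X1; X1 → TA TA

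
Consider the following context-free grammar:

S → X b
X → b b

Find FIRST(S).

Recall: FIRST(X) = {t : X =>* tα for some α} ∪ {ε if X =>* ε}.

We compute FIRST(S) using the standard algorithm.
FIRST(S) = {b}
FIRST(X) = {b}
Therefore, FIRST(S) = {b}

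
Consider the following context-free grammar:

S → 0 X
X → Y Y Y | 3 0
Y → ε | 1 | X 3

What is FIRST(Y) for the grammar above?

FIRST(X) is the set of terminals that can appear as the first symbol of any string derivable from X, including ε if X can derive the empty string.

We compute FIRST(Y) using the standard algorithm.
FIRST(S) = {0}
FIRST(X) = {1, 3, ε}
FIRST(Y) = {1, 3, ε}
Therefore, FIRST(Y) = {1, 3, ε}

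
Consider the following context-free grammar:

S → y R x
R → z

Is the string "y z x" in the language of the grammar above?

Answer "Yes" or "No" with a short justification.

Yes - a valid derivation exists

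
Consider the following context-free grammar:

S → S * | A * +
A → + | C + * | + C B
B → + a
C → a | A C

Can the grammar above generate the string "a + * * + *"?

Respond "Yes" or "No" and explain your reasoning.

Yes - a valid derivation exists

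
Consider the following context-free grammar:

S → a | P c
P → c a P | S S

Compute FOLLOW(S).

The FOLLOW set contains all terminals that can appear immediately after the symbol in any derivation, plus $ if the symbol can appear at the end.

We compute FOLLOW(S) using the standard algorithm.
FOLLOW(S) starts with {$}.
FIRST(P) = {a, c}
FIRST(S) = {a, c}
FOLLOW(P) = {c}
FOLLOW(S) = {$, a, c}
Therefore, FOLLOW(S) = {$, a, c}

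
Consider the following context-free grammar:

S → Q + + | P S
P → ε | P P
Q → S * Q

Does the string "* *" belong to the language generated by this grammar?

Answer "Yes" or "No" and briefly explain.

No - no valid derivation exists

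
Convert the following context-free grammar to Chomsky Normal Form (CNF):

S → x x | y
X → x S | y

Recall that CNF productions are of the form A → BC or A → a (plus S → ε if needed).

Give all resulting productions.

TX → x; S → y; X → y; S → TX TX; X → TX S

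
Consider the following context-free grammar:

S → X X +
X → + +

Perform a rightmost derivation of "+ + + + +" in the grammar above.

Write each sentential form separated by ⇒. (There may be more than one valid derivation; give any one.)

S ⇒ X X + ⇒ X + + + ⇒ + + + + +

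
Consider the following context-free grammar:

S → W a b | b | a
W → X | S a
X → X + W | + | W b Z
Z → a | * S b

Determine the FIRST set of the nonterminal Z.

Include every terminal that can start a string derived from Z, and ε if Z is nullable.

We compute FIRST(Z) using the standard algorithm.
FIRST(S) = {+, a, b}
FIRST(W) = {+, a, b}
FIRST(X) = {+, a, b}
FIRST(Z) = {*, a}
Therefore, FIRST(Z) = {*, a}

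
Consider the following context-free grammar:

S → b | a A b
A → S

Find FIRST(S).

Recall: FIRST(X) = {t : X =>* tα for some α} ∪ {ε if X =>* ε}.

We compute FIRST(S) using the standard algorithm.
FIRST(A) = {a, b}
FIRST(S) = {a, b}
Therefore, FIRST(S) = {a, b}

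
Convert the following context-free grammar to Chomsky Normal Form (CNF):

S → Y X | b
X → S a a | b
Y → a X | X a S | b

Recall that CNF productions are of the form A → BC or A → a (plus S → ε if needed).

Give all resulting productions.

S → b; TA → a; X → b; Y → b; S → Y X; X → S X0; X0 → TA TA; Y → TA X; Y → X X1; X1 → TA S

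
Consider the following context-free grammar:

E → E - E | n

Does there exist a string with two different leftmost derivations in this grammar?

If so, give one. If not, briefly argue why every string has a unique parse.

Yes - the string 'n - n - n - n - n' has two distinct leftmost derivations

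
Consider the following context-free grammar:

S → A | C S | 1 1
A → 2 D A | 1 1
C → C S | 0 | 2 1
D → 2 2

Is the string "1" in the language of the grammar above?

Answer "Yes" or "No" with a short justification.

No - no valid derivation exists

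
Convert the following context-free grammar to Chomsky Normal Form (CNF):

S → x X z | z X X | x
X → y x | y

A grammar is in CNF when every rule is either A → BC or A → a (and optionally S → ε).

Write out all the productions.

TX → x; TZ → z; S → x; TY → y; X → y; S → TX X0; X0 → X TZ; S → TZ X1; X1 → X X; X → TY TX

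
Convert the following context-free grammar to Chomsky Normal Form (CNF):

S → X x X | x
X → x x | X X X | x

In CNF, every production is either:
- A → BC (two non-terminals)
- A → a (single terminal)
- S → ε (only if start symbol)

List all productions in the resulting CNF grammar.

TX → x; S → x; X → x; S → X X0; X0 → TX X; X → TX TX; X → X X1; X1 → X X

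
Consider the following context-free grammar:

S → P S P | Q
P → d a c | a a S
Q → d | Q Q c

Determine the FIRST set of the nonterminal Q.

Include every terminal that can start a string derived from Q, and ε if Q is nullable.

We compute FIRST(Q) using the standard algorithm.
FIRST(P) = {a, d}
FIRST(Q) = {d}
FIRST(S) = {a, d}
Therefore, FIRST(Q) = {d}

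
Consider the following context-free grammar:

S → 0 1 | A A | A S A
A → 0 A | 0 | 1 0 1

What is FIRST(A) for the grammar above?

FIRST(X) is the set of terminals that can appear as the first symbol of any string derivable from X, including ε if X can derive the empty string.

We compute FIRST(A) using the standard algorithm.
FIRST(A) = {0, 1}
FIRST(S) = {0, 1}
Therefore, FIRST(A) = {0, 1}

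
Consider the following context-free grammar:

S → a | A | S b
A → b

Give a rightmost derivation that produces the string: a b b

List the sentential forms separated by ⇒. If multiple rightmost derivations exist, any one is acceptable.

S ⇒ S b ⇒ S b b ⇒ a b b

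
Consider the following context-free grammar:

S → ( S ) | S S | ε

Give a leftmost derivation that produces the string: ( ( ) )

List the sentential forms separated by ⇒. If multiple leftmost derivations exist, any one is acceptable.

S ⇒ ( S ) ⇒ ( ( S ) ) ⇒ ( ( ) )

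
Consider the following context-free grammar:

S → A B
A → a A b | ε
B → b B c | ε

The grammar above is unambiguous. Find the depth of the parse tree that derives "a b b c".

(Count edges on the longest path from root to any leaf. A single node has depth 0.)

3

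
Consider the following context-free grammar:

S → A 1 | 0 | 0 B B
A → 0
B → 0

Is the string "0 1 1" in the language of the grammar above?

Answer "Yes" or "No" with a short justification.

No - no valid derivation exists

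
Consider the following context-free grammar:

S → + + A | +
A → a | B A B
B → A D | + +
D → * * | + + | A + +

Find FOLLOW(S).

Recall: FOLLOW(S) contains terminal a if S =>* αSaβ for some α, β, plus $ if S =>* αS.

We compute FOLLOW(S) using the standard algorithm.
FOLLOW(S) starts with {$}.
FIRST(A) = {+, a}
FIRST(B) = {+, a}
FIRST(D) = {*, +, a}
FIRST(S) = {+}
FOLLOW(A) = {$, *, +, a}
FOLLOW(B) = {$, *, +, a}
FOLLOW(D) = {$, *, +, a}
FOLLOW(S) = {$}
Therefore, FOLLOW(S) = {$}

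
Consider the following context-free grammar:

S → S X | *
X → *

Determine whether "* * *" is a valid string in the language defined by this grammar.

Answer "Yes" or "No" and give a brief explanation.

Yes - a valid derivation exists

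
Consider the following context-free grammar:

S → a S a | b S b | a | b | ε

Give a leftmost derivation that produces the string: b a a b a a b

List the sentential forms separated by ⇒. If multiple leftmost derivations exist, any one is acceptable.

S ⇒ b S b ⇒ b a S a b ⇒ b a a S a a b ⇒ b a a b a a b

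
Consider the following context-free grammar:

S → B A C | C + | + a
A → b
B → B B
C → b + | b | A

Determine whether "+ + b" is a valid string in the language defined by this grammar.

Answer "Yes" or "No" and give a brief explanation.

No - no valid derivation exists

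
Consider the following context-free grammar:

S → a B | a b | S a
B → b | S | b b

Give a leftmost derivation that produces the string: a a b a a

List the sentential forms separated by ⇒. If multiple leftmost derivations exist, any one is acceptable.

S ⇒ S a ⇒ S a a ⇒ a B a a ⇒ a S a a ⇒ a a b a a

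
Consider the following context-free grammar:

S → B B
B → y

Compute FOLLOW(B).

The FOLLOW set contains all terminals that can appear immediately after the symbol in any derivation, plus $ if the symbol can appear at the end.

We compute FOLLOW(B) using the standard algorithm.
FOLLOW(S) starts with {$}.
FIRST(B) = {y}
FIRST(S) = {y}
FOLLOW(B) = {$, y}
FOLLOW(S) = {$}
Therefore, FOLLOW(B) = {$, y}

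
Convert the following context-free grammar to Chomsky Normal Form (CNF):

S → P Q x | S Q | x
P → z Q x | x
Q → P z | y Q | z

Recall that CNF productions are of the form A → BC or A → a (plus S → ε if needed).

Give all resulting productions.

TX → x; S → x; TZ → z; P → x; TY → y; Q → z; S → P X0; X0 → Q TX; S → S Q; P → TZ X1; X1 → Q TX; Q → P TZ; Q → TY Q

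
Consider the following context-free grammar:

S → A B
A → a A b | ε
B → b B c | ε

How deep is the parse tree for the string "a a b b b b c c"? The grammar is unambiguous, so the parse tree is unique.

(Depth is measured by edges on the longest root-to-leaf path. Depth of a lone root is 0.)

4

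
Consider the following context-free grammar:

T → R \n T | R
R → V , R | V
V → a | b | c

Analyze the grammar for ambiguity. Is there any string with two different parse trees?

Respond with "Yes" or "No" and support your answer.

No - the grammar is unambiguous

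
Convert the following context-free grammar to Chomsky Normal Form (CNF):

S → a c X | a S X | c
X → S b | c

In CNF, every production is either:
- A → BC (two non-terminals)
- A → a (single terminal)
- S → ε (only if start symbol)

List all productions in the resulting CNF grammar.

TA → a; TC → c; S → c; TB → b; X → c; S → TA X0; X0 → TC X; S → TA X1; X1 → S X; X → S TB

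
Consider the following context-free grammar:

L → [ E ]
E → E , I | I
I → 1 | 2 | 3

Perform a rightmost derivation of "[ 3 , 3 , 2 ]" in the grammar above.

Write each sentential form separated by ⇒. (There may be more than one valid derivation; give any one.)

L ⇒ [ E ] ⇒ [ E , I ] ⇒ [ E , 2 ] ⇒ [ E , I , 2 ] ⇒ [ E , 3 , 2 ] ⇒ [ I , 3 , 2 ] ⇒ [ 3 , 3 , 2 ]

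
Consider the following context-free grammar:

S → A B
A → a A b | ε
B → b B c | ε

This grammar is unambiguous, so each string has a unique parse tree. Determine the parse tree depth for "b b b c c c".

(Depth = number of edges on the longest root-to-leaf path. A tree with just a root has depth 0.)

5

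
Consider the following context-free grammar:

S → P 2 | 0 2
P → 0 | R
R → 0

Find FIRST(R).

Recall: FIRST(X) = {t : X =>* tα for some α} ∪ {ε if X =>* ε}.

We compute FIRST(R) using the standard algorithm.
FIRST(P) = {0}
FIRST(R) = {0}
FIRST(S) = {0}
Therefore, FIRST(R) = {0}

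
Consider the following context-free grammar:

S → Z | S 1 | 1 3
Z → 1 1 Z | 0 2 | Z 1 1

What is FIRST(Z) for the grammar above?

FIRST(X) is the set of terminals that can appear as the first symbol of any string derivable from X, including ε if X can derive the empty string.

We compute FIRST(Z) using the standard algorithm.
FIRST(S) = {0, 1}
FIRST(Z) = {0, 1}
Therefore, FIRST(Z) = {0, 1}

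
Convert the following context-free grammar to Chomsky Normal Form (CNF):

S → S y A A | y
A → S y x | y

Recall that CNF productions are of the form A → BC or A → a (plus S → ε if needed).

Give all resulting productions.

TY → y; S → y; TX → x; A → y; S → S X0; X0 → TY X1; X1 → A A; A → S X2; X2 → TY TX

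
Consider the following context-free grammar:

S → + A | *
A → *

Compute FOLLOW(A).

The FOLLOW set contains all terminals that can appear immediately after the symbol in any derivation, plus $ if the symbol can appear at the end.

We compute FOLLOW(A) using the standard algorithm.
FOLLOW(S) starts with {$}.
FIRST(A) = {*}
FIRST(S) = {*, +}
FOLLOW(A) = {$}
FOLLOW(S) = {$}
Therefore, FOLLOW(A) = {$}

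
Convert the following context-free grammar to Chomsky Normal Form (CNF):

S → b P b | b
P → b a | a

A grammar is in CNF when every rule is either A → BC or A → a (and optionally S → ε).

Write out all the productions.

TB → b; S → b; TA → a; P → a; S → TB X0; X0 → P TB; P → TB TA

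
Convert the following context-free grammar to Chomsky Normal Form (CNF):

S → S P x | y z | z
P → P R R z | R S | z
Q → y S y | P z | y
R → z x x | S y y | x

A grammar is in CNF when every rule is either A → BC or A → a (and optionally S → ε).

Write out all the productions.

TX → x; TY → y; TZ → z; S → z; P → z; Q → y; R → x; S → S X0; X0 → P TX; S → TY TZ; P → P X1; X1 → R X2; X2 → R TZ; P → R S; Q → TY X3; X3 → S TY; Q → P TZ; R → TZ X4; X4 → TX TX; R → S X5; X5 → TY TY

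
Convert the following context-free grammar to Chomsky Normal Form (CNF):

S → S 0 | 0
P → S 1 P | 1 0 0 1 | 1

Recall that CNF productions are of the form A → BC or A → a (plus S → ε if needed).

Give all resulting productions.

T0 → 0; S → 0; T1 → 1; P → 1; S → S T0; P → S X0; X0 → T1 P; P → T1 X1; X1 → T0 X2; X2 → T0 T1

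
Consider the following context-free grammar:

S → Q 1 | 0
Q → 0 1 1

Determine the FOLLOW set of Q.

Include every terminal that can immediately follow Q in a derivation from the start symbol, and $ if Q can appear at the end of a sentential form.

We compute FOLLOW(Q) using the standard algorithm.
FOLLOW(S) starts with {$}.
FIRST(Q) = {0}
FIRST(S) = {0}
FOLLOW(Q) = {1}
FOLLOW(S) = {$}
Therefore, FOLLOW(Q) = {1}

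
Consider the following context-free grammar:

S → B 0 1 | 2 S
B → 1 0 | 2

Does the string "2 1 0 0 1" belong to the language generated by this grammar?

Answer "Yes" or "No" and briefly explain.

Yes - a valid derivation exists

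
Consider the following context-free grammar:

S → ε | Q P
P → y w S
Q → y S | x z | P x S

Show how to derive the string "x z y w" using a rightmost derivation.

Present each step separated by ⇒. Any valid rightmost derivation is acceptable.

S ⇒ Q P ⇒ Q y w S ⇒ Q y w ⇒ x z y w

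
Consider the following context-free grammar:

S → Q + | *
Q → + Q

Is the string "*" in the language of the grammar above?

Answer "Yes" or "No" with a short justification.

Yes - a valid derivation exists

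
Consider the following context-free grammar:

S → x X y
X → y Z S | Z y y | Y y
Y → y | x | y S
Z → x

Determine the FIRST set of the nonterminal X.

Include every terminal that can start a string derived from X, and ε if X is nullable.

We compute FIRST(X) using the standard algorithm.
FIRST(S) = {x}
FIRST(X) = {x, y}
FIRST(Y) = {x, y}
FIRST(Z) = {x}
Therefore, FIRST(X) = {x, y}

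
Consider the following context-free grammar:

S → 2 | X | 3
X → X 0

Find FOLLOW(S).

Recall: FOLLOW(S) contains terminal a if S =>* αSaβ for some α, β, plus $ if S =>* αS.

We compute FOLLOW(S) using the standard algorithm.
FOLLOW(S) starts with {$}.
FIRST(S) = {2, 3}
FIRST(X) = {}
FOLLOW(S) = {$}
FOLLOW(X) = {$, 0}
Therefore, FOLLOW(S) = {$}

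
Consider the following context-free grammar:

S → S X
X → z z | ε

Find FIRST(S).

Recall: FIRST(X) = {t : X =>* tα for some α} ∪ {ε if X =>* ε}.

We compute FIRST(S) using the standard algorithm.
FIRST(S) = {}
FIRST(X) = {z, ε}
Therefore, FIRST(S) = {}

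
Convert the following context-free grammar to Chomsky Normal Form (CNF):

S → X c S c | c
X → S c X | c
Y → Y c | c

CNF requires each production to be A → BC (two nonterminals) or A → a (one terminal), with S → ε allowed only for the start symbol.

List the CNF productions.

TC → c; S → c; X → c; Y → c; S → X X0; X0 → TC X1; X1 → S TC; X → S X2; X2 → TC X; Y → Y TC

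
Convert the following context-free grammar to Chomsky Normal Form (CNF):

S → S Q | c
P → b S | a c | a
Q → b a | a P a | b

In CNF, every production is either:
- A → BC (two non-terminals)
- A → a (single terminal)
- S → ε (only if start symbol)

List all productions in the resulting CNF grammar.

S → c; TB → b; TA → a; TC → c; P → a; Q → b; S → S Q; P → TB S; P → TA TC; Q → TB TA; Q → TA X0; X0 → P TA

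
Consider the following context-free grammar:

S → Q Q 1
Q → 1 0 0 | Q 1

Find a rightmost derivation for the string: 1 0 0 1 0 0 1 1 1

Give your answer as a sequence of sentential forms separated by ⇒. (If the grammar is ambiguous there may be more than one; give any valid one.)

S ⇒ Q Q 1 ⇒ Q Q 1 1 ⇒ Q Q 1 1 1 ⇒ Q 1 0 0 1 1 1 ⇒ 1 0 0 1 0 0 1 1 1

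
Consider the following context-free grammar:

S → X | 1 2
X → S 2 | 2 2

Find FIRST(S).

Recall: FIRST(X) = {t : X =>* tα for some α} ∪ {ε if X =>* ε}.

We compute FIRST(S) using the standard algorithm.
FIRST(S) = {1, 2}
FIRST(X) = {1, 2}
Therefore, FIRST(S) = {1, 2}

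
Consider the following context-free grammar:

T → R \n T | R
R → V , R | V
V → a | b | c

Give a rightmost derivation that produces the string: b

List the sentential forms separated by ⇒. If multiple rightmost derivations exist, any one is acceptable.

T ⇒ R ⇒ V ⇒ b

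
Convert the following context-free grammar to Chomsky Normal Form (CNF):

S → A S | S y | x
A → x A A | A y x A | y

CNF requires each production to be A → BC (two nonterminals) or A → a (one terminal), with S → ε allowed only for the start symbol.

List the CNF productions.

TY → y; S → x; TX → x; A → y; S → A S; S → S TY; A → TX X0; X0 → A A; A → A X1; X1 → TY X2; X2 → TX A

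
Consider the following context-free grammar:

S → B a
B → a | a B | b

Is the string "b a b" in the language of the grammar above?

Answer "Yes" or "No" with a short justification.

No - no valid derivation exists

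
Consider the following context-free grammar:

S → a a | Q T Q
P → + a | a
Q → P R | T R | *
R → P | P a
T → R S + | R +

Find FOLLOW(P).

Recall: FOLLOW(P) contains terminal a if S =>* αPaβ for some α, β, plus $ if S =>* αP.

We compute FOLLOW(P) using the standard algorithm.
FOLLOW(S) starts with {$}.
FIRST(P) = {+, a}
FIRST(Q) = {*, +, a}
FIRST(R) = {+, a}
FIRST(S) = {*, +, a}
FIRST(T) = {+, a}
FOLLOW(P) = {$, *, +, a}
FOLLOW(Q) = {$, +, a}
FOLLOW(R) = {$, *, +, a}
FOLLOW(S) = {$, +}
FOLLOW(T) = {*, +, a}
Therefore, FOLLOW(P) = {$, *, +, a}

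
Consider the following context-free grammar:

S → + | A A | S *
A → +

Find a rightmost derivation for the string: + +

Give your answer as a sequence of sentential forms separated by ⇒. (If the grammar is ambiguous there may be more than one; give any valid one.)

S ⇒ A A ⇒ A + ⇒ + +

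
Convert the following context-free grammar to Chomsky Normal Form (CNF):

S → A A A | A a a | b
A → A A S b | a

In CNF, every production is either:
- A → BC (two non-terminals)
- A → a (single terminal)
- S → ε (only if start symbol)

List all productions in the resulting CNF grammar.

TA → a; S → b; TB → b; A → a; S → A X0; X0 → A A; S → A X1; X1 → TA TA; A → A X2; X2 → A X3; X3 → S TB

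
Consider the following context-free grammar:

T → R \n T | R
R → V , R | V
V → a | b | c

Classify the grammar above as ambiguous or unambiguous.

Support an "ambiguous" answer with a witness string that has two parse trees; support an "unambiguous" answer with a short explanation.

Unambiguous - every string in the language has a unique parse tree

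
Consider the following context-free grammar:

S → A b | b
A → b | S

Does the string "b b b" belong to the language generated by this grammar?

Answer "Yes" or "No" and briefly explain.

Yes - a valid derivation exists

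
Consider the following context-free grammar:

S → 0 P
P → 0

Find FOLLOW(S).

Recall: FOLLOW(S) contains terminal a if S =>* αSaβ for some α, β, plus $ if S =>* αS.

We compute FOLLOW(S) using the standard algorithm.
FOLLOW(S) starts with {$}.
FIRST(P) = {0}
FIRST(S) = {0}
FOLLOW(P) = {$}
FOLLOW(S) = {$}
Therefore, FOLLOW(S) = {$}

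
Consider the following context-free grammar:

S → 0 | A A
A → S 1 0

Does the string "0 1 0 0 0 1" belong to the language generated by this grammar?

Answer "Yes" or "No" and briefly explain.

No - no valid derivation exists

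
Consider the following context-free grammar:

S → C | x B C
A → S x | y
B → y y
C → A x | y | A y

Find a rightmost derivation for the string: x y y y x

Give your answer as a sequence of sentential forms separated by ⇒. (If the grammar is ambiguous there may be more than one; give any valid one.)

S ⇒ x B C ⇒ x B A x ⇒ x B y x ⇒ x y y y x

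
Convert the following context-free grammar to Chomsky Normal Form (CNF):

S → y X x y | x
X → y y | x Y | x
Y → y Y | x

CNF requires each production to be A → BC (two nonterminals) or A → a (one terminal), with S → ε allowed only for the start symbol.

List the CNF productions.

TY → y; TX → x; S → x; X → x; Y → x; S → TY X0; X0 → X X1; X1 → TX TY; X → TY TY; X → TX Y; Y → TY Y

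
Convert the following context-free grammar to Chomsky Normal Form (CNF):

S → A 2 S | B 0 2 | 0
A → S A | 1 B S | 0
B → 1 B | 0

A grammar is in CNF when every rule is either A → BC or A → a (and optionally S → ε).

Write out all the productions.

T2 → 2; T0 → 0; S → 0; T1 → 1; A → 0; B → 0; S → A X0; X0 → T2 S; S → B X1; X1 → T0 T2; A → S A; A → T1 X2; X2 → B S; B → T1 B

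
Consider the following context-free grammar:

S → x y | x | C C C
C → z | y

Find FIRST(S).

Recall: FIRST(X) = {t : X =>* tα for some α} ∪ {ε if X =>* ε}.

We compute FIRST(S) using the standard algorithm.
FIRST(C) = {y, z}
FIRST(S) = {x, y, z}
Therefore, FIRST(S) = {x, y, z}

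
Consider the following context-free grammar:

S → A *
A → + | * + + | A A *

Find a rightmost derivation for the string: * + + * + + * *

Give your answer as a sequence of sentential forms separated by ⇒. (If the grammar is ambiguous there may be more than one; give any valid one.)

S ⇒ A * ⇒ A A * * ⇒ A * + + * * ⇒ * + + * + + * *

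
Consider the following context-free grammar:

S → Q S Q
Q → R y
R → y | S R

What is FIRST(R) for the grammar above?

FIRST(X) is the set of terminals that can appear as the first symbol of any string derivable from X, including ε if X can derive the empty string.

We compute FIRST(R) using the standard algorithm.
FIRST(Q) = {y}
FIRST(R) = {y}
FIRST(S) = {y}
Therefore, FIRST(R) = {y}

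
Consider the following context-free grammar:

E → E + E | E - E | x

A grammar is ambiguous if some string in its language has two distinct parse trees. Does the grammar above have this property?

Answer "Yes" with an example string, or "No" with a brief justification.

Yes - the string 'x + x + x + x' has two distinct parse trees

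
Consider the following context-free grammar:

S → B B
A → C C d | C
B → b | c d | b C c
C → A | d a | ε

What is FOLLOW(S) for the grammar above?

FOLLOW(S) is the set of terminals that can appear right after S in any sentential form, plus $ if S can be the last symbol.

We compute FOLLOW(S) using the standard algorithm.
FOLLOW(S) starts with {$}.
FIRST(A) = {d, ε}
FIRST(B) = {b, c}
FIRST(C) = {d, ε}
FIRST(S) = {b, c}
FOLLOW(A) = {c, d}
FOLLOW(B) = {$, b, c}
FOLLOW(C) = {c, d}
FOLLOW(S) = {$}
Therefore, FOLLOW(S) = {$}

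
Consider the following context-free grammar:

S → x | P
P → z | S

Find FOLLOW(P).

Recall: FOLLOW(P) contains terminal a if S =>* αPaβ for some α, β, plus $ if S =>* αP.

We compute FOLLOW(P) using the standard algorithm.
FOLLOW(S) starts with {$}.
FIRST(P) = {x, z}
FIRST(S) = {x, z}
FOLLOW(P) = {$}
FOLLOW(S) = {$}
Therefore, FOLLOW(P) = {$}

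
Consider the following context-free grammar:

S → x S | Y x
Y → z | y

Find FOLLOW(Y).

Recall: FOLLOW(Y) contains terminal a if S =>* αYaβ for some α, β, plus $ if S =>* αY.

We compute FOLLOW(Y) using the standard algorithm.
FOLLOW(S) starts with {$}.
FIRST(S) = {x, y, z}
FIRST(Y) = {y, z}
FOLLOW(S) = {$}
FOLLOW(Y) = {x}
Therefore, FOLLOW(Y) = {x}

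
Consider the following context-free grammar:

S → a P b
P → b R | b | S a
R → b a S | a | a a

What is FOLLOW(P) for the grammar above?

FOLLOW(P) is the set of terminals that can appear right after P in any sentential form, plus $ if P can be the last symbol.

We compute FOLLOW(P) using the standard algorithm.
FOLLOW(S) starts with {$}.
FIRST(P) = {a, b}
FIRST(R) = {a, b}
FIRST(S) = {a}
FOLLOW(P) = {b}
FOLLOW(R) = {b}
FOLLOW(S) = {$, a, b}
Therefore, FOLLOW(P) = {b}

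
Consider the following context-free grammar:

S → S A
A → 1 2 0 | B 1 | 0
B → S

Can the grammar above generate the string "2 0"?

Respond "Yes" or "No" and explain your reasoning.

No - no valid derivation exists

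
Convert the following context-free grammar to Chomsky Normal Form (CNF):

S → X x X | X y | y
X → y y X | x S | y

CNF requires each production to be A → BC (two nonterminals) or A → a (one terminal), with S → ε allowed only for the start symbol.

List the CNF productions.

TX → x; TY → y; S → y; X → y; S → X X0; X0 → TX X; S → X TY; X → TY X1; X1 → TY X; X → TX S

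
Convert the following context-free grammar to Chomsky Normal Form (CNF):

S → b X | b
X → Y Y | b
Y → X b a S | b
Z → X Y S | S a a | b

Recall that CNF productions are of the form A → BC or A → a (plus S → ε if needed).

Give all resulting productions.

TB → b; S → b; X → b; TA → a; Y → b; Z → b; S → TB X; X → Y Y; Y → X X0; X0 → TB X1; X1 → TA S; Z → X X2; X2 → Y S; Z → S X3; X3 → TA TA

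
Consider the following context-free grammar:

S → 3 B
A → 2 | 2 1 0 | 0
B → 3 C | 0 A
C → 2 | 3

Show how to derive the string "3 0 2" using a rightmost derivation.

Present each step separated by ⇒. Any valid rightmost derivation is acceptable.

S ⇒ 3 B ⇒ 3 0 A ⇒ 3 0 2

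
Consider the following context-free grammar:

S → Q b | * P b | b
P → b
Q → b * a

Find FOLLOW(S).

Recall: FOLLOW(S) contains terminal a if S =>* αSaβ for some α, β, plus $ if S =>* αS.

We compute FOLLOW(S) using the standard algorithm.
FOLLOW(S) starts with {$}.
FIRST(P) = {b}
FIRST(Q) = {b}
FIRST(S) = {*, b}
FOLLOW(P) = {b}
FOLLOW(Q) = {b}
FOLLOW(S) = {$}
Therefore, FOLLOW(S) = {$}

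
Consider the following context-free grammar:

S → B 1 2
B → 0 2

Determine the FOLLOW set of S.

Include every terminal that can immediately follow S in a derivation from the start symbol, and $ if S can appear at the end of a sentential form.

We compute FOLLOW(S) using the standard algorithm.
FOLLOW(S) starts with {$}.
FIRST(B) = {0}
FIRST(S) = {0}
FOLLOW(B) = {1}
FOLLOW(S) = {$}
Therefore, FOLLOW(S) = {$}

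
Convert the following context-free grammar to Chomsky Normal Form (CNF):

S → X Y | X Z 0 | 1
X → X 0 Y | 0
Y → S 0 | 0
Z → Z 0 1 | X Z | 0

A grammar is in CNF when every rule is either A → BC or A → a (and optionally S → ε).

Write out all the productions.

T0 → 0; S → 1; X → 0; Y → 0; T1 → 1; Z → 0; S → X Y; S → X X0; X0 → Z T0; X → X X1; X1 → T0 Y; Y → S T0; Z → Z X2; X2 → T0 T1; Z → X Z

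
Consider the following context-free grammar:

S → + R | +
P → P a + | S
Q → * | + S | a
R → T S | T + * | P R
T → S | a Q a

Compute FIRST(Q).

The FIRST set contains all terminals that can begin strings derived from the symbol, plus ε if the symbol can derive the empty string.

We compute FIRST(Q) using the standard algorithm.
FIRST(P) = {+}
FIRST(Q) = {*, +, a}
FIRST(R) = {+, a}
FIRST(S) = {+}
FIRST(T) = {+, a}
Therefore, FIRST(Q) = {*, +, a}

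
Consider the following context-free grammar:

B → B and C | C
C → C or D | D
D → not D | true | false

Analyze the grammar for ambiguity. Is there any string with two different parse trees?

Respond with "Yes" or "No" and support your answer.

No - the grammar is unambiguous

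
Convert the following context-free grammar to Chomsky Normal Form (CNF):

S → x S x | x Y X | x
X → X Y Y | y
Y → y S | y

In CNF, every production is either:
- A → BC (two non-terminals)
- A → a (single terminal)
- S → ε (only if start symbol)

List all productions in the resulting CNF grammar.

TX → x; S → x; X → y; TY → y; Y → y; S → TX X0; X0 → S TX; S → TX X1; X1 → Y X; X → X X2; X2 → Y Y; Y → TY S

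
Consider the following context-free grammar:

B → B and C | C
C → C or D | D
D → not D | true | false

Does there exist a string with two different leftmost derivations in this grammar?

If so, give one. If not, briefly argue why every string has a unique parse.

No - every string in the language has a unique leftmost derivation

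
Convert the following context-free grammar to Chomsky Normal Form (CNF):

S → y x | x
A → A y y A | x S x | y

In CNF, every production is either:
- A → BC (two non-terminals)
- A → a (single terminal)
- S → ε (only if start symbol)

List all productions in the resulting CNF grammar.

TY → y; TX → x; S → x; A → y; S → TY TX; A → A X0; X0 → TY X1; X1 → TY A; A → TX X2; X2 → S TX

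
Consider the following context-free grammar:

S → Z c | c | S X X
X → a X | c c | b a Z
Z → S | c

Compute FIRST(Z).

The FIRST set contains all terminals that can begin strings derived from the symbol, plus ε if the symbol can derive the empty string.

We compute FIRST(Z) using the standard algorithm.
FIRST(S) = {c}
FIRST(X) = {a, b, c}
FIRST(Z) = {c}
Therefore, FIRST(Z) = {c}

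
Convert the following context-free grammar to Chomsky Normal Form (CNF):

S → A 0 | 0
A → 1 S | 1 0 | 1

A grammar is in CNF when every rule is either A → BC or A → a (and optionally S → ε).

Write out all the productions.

T0 → 0; S → 0; T1 → 1; A → 1; S → A T0; A → T1 S; A → T1 T0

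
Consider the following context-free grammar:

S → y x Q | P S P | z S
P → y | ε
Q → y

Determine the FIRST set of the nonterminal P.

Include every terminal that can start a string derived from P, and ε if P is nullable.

We compute FIRST(P) using the standard algorithm.
FIRST(P) = {y, ε}
FIRST(Q) = {y}
FIRST(S) = {y, z}
Therefore, FIRST(P) = {y, ε}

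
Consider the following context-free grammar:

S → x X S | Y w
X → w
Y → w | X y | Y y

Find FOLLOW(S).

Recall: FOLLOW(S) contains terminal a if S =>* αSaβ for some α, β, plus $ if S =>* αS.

We compute FOLLOW(S) using the standard algorithm.
FOLLOW(S) starts with {$}.
FIRST(S) = {w, x}
FIRST(X) = {w}
FIRST(Y) = {w}
FOLLOW(S) = {$}
FOLLOW(X) = {w, x, y}
FOLLOW(Y) = {w, y}
Therefore, FOLLOW(S) = {$}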